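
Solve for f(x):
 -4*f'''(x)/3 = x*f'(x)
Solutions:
 f(x) = C1 + Integral(C2*airyai(-6^(1/3)*x/2) + C3*airybi(-6^(1/3)*x/2), x)


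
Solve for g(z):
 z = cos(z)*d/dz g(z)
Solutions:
 g(z) = C1 + Integral(z/cos(z), z)


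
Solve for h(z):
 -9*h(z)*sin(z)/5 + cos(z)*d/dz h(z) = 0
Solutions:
 h(z) = C1/cos(z)^(9/5)


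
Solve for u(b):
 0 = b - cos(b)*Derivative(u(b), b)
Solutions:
 u(b) = C1 + Integral(b/cos(b), b)


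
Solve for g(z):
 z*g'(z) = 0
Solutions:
 g(z) = C1


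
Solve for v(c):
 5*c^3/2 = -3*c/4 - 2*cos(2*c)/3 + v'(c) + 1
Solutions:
 v(c) = C1 + 5*c^4/8 + 3*c^2/8 - c + sin(2*c)/3


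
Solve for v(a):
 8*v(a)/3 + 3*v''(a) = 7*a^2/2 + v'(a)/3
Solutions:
 v(a) = 21*a^2/16 + 21*a/64 + (C1*sin(sqrt(287)*a/18) + C2*cos(sqrt(287)*a/18))*exp(a/18) - 1491/512


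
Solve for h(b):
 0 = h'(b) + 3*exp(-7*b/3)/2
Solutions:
 h(b) = C1 + 9*exp(-7*b/3)/14


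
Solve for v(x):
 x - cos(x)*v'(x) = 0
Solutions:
 v(x) = C1 + Integral(x/cos(x), x)


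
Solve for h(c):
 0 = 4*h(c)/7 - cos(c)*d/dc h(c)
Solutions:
 h(c) = C1*(sin(c) + 1)^(2/7)/(sin(c) - 1)^(2/7)


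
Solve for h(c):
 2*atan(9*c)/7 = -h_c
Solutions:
 h(c) = C1 - 2*c*atan(9*c)/7 + log(81*c^2 + 1)/63


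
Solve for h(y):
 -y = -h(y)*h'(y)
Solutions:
 h(y) = -sqrt(C1 + y^2)
 h(y) = sqrt(C1 + y^2)


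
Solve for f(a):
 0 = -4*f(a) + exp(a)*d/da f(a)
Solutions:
 f(a) = C1*exp(-4*exp(-a))


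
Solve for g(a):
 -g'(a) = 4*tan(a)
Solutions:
 g(a) = C1 + 4*log(cos(a))


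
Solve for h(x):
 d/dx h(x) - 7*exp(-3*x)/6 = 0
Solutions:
 h(x) = C1 - 7*exp(-3*x)/18


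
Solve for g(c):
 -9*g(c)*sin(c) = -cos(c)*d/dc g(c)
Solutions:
 g(c) = C1/cos(c)^9


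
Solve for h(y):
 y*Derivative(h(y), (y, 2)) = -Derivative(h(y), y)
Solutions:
 h(y) = C1 + C2*log(y)


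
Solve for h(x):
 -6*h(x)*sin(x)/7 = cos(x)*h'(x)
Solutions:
 h(x) = C1*cos(x)^(6/7)


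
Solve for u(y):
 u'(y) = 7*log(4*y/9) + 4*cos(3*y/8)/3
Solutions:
 u(y) = C1 + 7*y*log(y) - 14*y*log(3) - 7*y + 14*y*log(2) + 32*sin(3*y/8)/9


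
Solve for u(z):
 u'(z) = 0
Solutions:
 u(z) = C1


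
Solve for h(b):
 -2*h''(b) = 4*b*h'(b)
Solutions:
 h(b) = C1 + C2*erf(b)


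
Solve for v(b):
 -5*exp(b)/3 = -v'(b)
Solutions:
 v(b) = C1 + 5*exp(b)/3


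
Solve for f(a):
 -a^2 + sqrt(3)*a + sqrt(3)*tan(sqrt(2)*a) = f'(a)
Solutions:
 f(a) = C1 - a^3/3 + sqrt(3)*a^2/2 - sqrt(6)*log(cos(sqrt(2)*a))/2


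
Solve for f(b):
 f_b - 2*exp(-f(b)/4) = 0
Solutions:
 f(b) = 4*log(C1 + b/2)


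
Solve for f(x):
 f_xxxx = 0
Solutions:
 f(x) = C1 + C2*x + C3*x^2 + C4*x^3


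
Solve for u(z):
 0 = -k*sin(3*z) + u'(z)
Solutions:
 u(z) = C1 - k*cos(3*z)/3


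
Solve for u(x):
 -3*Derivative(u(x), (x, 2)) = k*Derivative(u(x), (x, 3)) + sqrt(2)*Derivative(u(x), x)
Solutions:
 u(x) = C1 + C2*exp(x*(sqrt(-4*sqrt(2)*k + 9) - 3)/(2*k)) + C3*exp(-x*(sqrt(-4*sqrt(2)*k + 9) + 3)/(2*k))


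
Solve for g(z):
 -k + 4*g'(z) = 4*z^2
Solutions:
 g(z) = C1 + k*z/4 + z^3/3


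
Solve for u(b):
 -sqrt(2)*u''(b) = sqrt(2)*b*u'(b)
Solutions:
 u(b) = C1 + C2*erf(sqrt(2)*b/2)


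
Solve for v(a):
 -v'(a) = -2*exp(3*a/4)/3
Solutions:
 v(a) = C1 + 8*exp(3*a/4)/9


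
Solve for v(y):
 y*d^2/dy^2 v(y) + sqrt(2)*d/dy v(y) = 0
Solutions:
 v(y) = C1 + C2*y^(1 - sqrt(2))


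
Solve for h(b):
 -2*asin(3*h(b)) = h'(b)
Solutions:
 Integral(1/asin(3*_y), (_y, h(b))) = C1 - 2*b


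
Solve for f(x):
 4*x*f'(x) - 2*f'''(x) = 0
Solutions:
 f(x) = C1 + Integral(C2*airyai(2^(1/3)*x) + C3*airybi(2^(1/3)*x), x)


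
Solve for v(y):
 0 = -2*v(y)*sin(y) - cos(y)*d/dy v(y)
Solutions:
 v(y) = C1*cos(y)^2


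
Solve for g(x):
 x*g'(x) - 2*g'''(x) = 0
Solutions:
 g(x) = C1 + Integral(C2*airyai(2^(2/3)*x/2) + C3*airybi(2^(2/3)*x/2), x)


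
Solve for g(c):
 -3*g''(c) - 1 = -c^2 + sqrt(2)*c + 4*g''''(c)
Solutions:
 g(c) = C1 + C2*c + C3*sin(sqrt(3)*c/2) + C4*cos(sqrt(3)*c/2) + c^4/36 - sqrt(2)*c^3/18 - 11*c^2/18


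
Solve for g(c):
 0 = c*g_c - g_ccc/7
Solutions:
 g(c) = C1 + Integral(C2*airyai(7^(1/3)*c) + C3*airybi(7^(1/3)*c), c)


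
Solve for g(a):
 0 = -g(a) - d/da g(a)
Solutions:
 g(a) = C1*exp(-a)


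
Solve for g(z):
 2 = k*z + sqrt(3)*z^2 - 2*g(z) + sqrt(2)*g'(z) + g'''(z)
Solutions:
 g(z) = C1*exp(z*(-3*(1 + sqrt(2*sqrt(2)/27 + 1))^(1/3) + sqrt(2)/(1 + sqrt(2*sqrt(2)/27 + 1))^(1/3))/6)*sin(z*(sqrt(6)/(1 + sqrt(2*sqrt(2)/27 + 1))^(1/3) + 3*sqrt(3)*(1 + sqrt(2*sqrt(2)/27 + 1))^(1/3))/6) + C2*exp(z*(-3*(1 + sqrt(2*sqrt(2)/27 + 1))^(1/3) + sqrt(2)/(1 + sqrt(2*sqrt(2)/27 + 1))^(1/3))/6)*cos(z*(sqrt(6)/(1 + sqrt(2*sqrt(2)/27 + 1))^(1/3) + 3*sqrt(3)*(1 + sqrt(2*sqrt(2)/27 + 1))^(1/3))/6) + C3*exp(z*(-sqrt(2)/(3*(1 + sqrt(2*sqrt(2)/27 + 1))^(1/3)) + (1 + sqrt(2*sqrt(2)/27 + 1))^(1/3))) + k*z/2 + sqrt(2)*k/4 + sqrt(3)*z^2/2 + sqrt(6)*z/2 - 1 + sqrt(3)/2


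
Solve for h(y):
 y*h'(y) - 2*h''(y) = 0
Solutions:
 h(y) = C1 + C2*erfi(y/2)


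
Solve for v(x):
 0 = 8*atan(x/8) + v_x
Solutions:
 v(x) = C1 - 8*x*atan(x/8) + 32*log(x^2 + 64)


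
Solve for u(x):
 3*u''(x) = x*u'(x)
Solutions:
 u(x) = C1 + C2*erfi(sqrt(6)*x/6)


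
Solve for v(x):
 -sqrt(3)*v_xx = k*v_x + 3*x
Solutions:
 v(x) = C1 + C2*exp(-sqrt(3)*k*x/3) - 3*x^2/(2*k) + 3*sqrt(3)*x/k^2


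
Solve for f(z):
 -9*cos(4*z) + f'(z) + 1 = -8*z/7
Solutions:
 f(z) = C1 - 4*z^2/7 - z + 9*sin(4*z)/4


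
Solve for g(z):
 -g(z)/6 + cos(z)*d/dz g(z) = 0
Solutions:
 g(z) = C1*(sin(z) + 1)^(1/12)/(sin(z) - 1)^(1/12)


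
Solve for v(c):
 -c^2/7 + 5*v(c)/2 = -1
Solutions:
 v(c) = 2*c^2/35 - 2/5


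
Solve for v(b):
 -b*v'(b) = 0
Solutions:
 v(b) = C1


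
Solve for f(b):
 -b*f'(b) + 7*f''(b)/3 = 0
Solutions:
 f(b) = C1 + C2*erfi(sqrt(42)*b/14)


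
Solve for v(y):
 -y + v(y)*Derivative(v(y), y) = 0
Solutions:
 v(y) = -sqrt(C1 + y^2)
 v(y) = sqrt(C1 + y^2)


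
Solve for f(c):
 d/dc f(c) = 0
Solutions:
 f(c) = C1


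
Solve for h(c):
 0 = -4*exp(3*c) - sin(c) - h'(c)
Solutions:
 h(c) = C1 - 4*exp(3*c)/3 + cos(c)


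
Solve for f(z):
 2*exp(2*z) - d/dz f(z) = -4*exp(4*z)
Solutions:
 f(z) = C1 + exp(4*z) + exp(2*z)


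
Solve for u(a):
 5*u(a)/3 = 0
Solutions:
 u(a) = 0


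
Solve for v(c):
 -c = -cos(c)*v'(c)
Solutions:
 v(c) = C1 + Integral(c/cos(c), c)


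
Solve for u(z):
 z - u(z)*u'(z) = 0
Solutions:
 u(z) = -sqrt(C1 + z^2)
 u(z) = sqrt(C1 + z^2)


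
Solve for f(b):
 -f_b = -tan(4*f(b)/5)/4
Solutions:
 f(b) = -5*asin(C1*exp(b/5))/4 + 5*pi/4
 f(b) = 5*asin(C1*exp(b/5))/4


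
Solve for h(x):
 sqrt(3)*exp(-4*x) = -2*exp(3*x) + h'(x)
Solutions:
 h(x) = C1 + 2*exp(3*x)/3 - sqrt(3)*exp(-4*x)/4


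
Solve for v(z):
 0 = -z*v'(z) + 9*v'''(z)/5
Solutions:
 v(z) = C1 + Integral(C2*airyai(15^(1/3)*z/3) + C3*airybi(15^(1/3)*z/3), z)


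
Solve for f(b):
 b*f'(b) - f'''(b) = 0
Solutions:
 f(b) = C1 + Integral(C2*airyai(b) + C3*airybi(b), b)


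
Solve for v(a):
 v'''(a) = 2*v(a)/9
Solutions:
 v(a) = C3*exp(6^(1/3)*a/3) + (C1*sin(2^(1/3)*3^(5/6)*a/6) + C2*cos(2^(1/3)*3^(5/6)*a/6))*exp(-6^(1/3)*a/6)


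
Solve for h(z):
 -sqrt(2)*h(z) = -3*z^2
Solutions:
 h(z) = 3*sqrt(2)*z^2/2


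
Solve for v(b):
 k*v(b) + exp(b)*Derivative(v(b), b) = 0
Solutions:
 v(b) = C1*exp(k*exp(-b))


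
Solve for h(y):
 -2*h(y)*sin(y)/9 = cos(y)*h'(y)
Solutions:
 h(y) = C1*cos(y)^(2/9)


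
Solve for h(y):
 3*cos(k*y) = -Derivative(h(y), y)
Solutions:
 h(y) = C1 - 3*sin(k*y)/k


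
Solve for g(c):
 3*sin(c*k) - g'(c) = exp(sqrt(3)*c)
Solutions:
 g(c) = C1 - sqrt(3)*exp(sqrt(3)*c)/3 - 3*cos(c*k)/k


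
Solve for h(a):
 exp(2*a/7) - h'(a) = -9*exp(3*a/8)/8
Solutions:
 h(a) = C1 + 3*exp(3*a/8) + 7*exp(2*a/7)/2


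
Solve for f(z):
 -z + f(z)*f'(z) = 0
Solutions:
 f(z) = -sqrt(C1 + z^2)
 f(z) = sqrt(C1 + z^2)


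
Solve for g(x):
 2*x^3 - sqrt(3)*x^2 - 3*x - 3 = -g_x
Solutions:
 g(x) = C1 - x^4/2 + sqrt(3)*x^3/3 + 3*x^2/2 + 3*x


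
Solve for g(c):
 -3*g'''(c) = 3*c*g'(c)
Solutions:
 g(c) = C1 + Integral(C2*airyai(-c) + C3*airybi(-c), c)


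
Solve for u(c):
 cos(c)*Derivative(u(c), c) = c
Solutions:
 u(c) = C1 + Integral(c/cos(c), c)


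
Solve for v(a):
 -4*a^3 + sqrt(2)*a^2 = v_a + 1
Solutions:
 v(a) = C1 - a^4 + sqrt(2)*a^3/3 - a


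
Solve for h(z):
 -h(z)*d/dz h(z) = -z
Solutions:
 h(z) = -sqrt(C1 + z^2)
 h(z) = sqrt(C1 + z^2)


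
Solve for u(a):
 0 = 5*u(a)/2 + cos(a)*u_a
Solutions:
 u(a) = C1*(sin(a) - 1)^(5/4)/(sin(a) + 1)^(5/4)


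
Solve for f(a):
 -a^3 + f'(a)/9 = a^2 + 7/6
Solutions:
 f(a) = C1 + 9*a^4/4 + 3*a^3 + 21*a/2


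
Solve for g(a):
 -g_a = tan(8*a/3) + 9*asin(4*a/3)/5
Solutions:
 g(a) = C1 - 9*a*asin(4*a/3)/5 - 9*sqrt(9 - 16*a^2)/20 + 3*log(cos(8*a/3))/8


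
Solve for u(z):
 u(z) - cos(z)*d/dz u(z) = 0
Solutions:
 u(z) = C1*sqrt(sin(z) + 1)/sqrt(sin(z) - 1)


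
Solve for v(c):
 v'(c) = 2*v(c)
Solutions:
 v(c) = C1*exp(2*c)


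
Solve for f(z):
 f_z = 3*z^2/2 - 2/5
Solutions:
 f(z) = C1 + z^3/2 - 2*z/5


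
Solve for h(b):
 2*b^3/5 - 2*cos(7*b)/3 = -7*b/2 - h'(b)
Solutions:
 h(b) = C1 - b^4/10 - 7*b^2/4 + 2*sin(7*b)/21


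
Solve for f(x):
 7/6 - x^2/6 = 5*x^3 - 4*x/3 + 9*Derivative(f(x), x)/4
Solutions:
 f(x) = C1 - 5*x^4/9 - 2*x^3/81 + 8*x^2/27 + 14*x/27


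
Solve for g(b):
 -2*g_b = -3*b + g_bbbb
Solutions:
 g(b) = C1 + C4*exp(-2^(1/3)*b) + 3*b^2/4 + (C2*sin(2^(1/3)*sqrt(3)*b/2) + C3*cos(2^(1/3)*sqrt(3)*b/2))*exp(2^(1/3)*b/2)


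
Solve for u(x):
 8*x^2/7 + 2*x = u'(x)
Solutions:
 u(x) = C1 + 8*x^3/21 + x^2


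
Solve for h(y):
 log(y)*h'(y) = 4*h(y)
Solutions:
 h(y) = C1*exp(4*li(y))


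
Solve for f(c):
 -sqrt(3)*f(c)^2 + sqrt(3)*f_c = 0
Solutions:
 f(c) = -1/(C1 + c)


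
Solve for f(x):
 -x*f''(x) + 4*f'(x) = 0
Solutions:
 f(x) = C1 + C2*x^5


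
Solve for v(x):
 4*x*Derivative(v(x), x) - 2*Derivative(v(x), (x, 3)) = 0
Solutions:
 v(x) = C1 + Integral(C2*airyai(2^(1/3)*x) + C3*airybi(2^(1/3)*x), x)


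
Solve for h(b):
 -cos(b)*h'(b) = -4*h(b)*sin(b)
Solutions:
 h(b) = C1/cos(b)^4


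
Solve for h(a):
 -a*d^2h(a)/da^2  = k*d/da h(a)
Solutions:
 h(a) = C1 + a^(1 - re(k))*(C2*sin(log(a)*Abs(im(k))) + C3*cos(log(a)*im(k)))


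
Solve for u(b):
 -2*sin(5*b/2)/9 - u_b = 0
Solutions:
 u(b) = C1 + 4*cos(5*b/2)/45


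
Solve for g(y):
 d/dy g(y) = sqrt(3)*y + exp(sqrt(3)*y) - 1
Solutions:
 g(y) = C1 + sqrt(3)*y^2/2 - y + sqrt(3)*exp(sqrt(3)*y)/3


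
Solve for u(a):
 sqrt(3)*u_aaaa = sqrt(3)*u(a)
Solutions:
 u(a) = C1*exp(-a) + C2*exp(a) + C3*sin(a) + C4*cos(a)


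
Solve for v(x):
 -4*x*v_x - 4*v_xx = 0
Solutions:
 v(x) = C1 + C2*erf(sqrt(2)*x/2)


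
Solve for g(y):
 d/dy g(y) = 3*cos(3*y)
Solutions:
 g(y) = C1 + sin(3*y)


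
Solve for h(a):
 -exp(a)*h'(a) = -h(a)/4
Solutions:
 h(a) = C1*exp(-exp(-a)/4)


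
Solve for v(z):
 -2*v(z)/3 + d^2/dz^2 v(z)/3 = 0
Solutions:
 v(z) = C1*exp(-sqrt(2)*z) + C2*exp(sqrt(2)*z)


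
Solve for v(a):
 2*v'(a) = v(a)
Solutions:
 v(a) = C1*exp(a/2)


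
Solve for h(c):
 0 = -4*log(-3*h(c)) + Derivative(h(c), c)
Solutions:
 -Integral(1/(log(-_y) + log(3)), (_y, h(c)))/4 = C1 - c


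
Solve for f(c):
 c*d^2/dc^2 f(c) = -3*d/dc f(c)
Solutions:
 f(c) = C1 + C2/c^2


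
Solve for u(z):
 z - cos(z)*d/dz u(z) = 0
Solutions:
 u(z) = C1 + Integral(z/cos(z), z)


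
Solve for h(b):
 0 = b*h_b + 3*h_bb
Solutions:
 h(b) = C1 + C2*erf(sqrt(6)*b/6)


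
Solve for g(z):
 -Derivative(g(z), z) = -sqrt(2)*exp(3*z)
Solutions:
 g(z) = C1 + sqrt(2)*exp(3*z)/3


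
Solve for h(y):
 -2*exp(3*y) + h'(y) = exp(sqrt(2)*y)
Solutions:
 h(y) = C1 + 2*exp(3*y)/3 + sqrt(2)*exp(sqrt(2)*y)/2


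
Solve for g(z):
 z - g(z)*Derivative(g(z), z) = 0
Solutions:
 g(z) = -sqrt(C1 + z^2)
 g(z) = sqrt(C1 + z^2)


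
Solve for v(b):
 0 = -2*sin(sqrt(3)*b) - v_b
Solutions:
 v(b) = C1 + 2*sqrt(3)*cos(sqrt(3)*b)/3


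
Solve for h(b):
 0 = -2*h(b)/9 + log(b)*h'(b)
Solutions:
 h(b) = C1*exp(2*li(b)/9)


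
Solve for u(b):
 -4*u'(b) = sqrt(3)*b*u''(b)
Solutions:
 u(b) = C1 + C2*b^(1 - 4*sqrt(3)/3)


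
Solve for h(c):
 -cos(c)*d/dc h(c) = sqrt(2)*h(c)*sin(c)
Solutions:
 h(c) = C1*cos(c)^(sqrt(2))


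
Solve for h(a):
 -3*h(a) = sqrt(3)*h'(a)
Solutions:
 h(a) = C1*exp(-sqrt(3)*a)


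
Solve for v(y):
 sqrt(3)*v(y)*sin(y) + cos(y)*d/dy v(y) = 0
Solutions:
 v(y) = C1*cos(y)^(sqrt(3))


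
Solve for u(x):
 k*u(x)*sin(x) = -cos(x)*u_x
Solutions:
 u(x) = C1*exp(k*log(cos(x)))


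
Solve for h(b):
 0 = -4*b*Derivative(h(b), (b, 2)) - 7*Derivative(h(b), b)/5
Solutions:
 h(b) = C1 + C2*b^(13/20)


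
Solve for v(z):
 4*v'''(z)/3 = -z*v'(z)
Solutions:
 v(z) = C1 + Integral(C2*airyai(-6^(1/3)*z/2) + C3*airybi(-6^(1/3)*z/2), z)


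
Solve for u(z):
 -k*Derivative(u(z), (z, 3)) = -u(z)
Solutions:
 u(z) = C1*exp(z*(1/k)^(1/3)) + C2*exp(z*(-1 + sqrt(3)*I)*(1/k)^(1/3)/2) + C3*exp(-z*(1 + sqrt(3)*I)*(1/k)^(1/3)/2)


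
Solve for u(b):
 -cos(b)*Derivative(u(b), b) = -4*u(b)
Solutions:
 u(b) = C1*(sin(b)^2 + 2*sin(b) + 1)/(sin(b)^2 - 2*sin(b) + 1)


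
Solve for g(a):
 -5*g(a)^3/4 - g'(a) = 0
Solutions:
 g(a) = -sqrt(2)*sqrt(-1/(C1 - 5*a))
 g(a) = sqrt(2)*sqrt(-1/(C1 - 5*a))


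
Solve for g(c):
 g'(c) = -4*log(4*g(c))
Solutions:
 Integral(1/(log(_y) + 2*log(2)), (_y, g(c)))/4 = C1 - c


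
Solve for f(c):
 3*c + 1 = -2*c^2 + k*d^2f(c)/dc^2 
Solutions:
 f(c) = C1 + C2*c + c^4/(6*k) + c^3/(2*k) + c^2/(2*k)


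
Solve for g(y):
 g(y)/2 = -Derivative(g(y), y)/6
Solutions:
 g(y) = C1*exp(-3*y)


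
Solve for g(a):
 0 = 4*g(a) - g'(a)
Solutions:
 g(a) = C1*exp(4*a)


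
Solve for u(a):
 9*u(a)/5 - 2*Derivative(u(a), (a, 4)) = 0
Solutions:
 u(a) = C1*exp(-10^(3/4)*sqrt(3)*a/10) + C2*exp(10^(3/4)*sqrt(3)*a/10) + C3*sin(10^(3/4)*sqrt(3)*a/10) + C4*cos(10^(3/4)*sqrt(3)*a/10)


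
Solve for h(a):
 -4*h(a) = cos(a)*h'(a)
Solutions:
 h(a) = C1*(sin(a)^2 - 2*sin(a) + 1)/(sin(a)^2 + 2*sin(a) + 1)


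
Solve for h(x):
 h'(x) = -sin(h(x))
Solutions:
 h(x) = -acos((-C1 - exp(2*x))/(C1 - exp(2*x))) + 2*pi
 h(x) = acos((-C1 - exp(2*x))/(C1 - exp(2*x)))


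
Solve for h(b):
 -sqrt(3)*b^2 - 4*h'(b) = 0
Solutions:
 h(b) = C1 - sqrt(3)*b^3/12


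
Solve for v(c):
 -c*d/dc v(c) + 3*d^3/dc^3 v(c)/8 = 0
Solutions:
 v(c) = C1 + Integral(C2*airyai(2*3^(2/3)*c/3) + C3*airybi(2*3^(2/3)*c/3), c)


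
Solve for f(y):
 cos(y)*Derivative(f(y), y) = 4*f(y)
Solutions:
 f(y) = C1*(sin(y)^2 + 2*sin(y) + 1)/(sin(y)^2 - 2*sin(y) + 1)


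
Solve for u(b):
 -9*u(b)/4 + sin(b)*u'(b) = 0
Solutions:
 u(b) = C1*(cos(b) - 1)^(9/8)/(cos(b) + 1)^(9/8)


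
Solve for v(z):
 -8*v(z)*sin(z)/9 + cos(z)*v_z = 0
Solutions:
 v(z) = C1/cos(z)^(8/9)


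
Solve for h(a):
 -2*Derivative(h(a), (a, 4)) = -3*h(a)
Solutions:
 h(a) = C1*exp(-2^(3/4)*3^(1/4)*a/2) + C2*exp(2^(3/4)*3^(1/4)*a/2) + C3*sin(2^(3/4)*3^(1/4)*a/2) + C4*cos(2^(3/4)*3^(1/4)*a/2)


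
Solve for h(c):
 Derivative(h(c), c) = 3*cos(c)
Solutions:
 h(c) = C1 + 3*sin(c)


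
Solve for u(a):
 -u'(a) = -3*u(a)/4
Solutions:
 u(a) = C1*exp(3*a/4)


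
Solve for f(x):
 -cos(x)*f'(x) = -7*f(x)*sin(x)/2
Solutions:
 f(x) = C1/cos(x)^(7/2)


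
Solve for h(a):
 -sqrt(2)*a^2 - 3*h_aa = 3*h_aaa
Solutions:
 h(a) = C1 + C2*a + C3*exp(-a) - sqrt(2)*a^4/36 + sqrt(2)*a^3/9 - sqrt(2)*a^2/3


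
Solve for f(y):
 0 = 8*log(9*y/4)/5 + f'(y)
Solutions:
 f(y) = C1 - 8*y*log(y)/5 - 16*y*log(3)/5 + 8*y/5 + 16*y*log(2)/5


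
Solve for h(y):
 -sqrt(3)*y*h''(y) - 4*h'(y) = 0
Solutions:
 h(y) = C1 + C2*y^(1 - 4*sqrt(3)/3)


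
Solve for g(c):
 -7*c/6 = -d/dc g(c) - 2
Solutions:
 g(c) = C1 + 7*c^2/12 - 2*c


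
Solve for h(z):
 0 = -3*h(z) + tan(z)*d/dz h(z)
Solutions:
 h(z) = C1*sin(z)^3


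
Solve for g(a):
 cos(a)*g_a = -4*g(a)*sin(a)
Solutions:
 g(a) = C1*cos(a)^4


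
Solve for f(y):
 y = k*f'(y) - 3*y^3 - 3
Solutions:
 f(y) = C1 + 3*y^4/(4*k) + y^2/(2*k) + 3*y/k


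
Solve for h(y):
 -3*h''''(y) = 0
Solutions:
 h(y) = C1 + C2*y + C3*y^2 + C4*y^3


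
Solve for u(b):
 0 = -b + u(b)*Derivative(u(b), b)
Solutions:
 u(b) = -sqrt(C1 + b^2)
 u(b) = sqrt(C1 + b^2)


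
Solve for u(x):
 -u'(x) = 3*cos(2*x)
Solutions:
 u(x) = C1 - 3*sin(2*x)/2


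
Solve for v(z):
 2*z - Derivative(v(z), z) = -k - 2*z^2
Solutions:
 v(z) = C1 + k*z + 2*z^3/3 + z^2


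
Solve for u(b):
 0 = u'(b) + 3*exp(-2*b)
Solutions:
 u(b) = C1 + 3*exp(-2*b)/2


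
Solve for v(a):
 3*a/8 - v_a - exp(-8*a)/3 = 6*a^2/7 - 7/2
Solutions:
 v(a) = C1 - 2*a^3/7 + 3*a^2/16 + 7*a/2 + exp(-8*a)/24


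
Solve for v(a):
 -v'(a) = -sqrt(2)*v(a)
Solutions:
 v(a) = C1*exp(sqrt(2)*a)


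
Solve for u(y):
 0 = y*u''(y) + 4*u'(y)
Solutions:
 u(y) = C1 + C2/y^3


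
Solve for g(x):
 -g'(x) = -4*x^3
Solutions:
 g(x) = C1 + x^4


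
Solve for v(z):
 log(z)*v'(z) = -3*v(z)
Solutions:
 v(z) = C1*exp(-3*li(z))


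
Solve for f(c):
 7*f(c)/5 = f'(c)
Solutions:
 f(c) = C1*exp(7*c/5)


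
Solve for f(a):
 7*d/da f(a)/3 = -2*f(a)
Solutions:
 f(a) = C1*exp(-6*a/7)


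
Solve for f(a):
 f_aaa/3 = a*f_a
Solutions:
 f(a) = C1 + Integral(C2*airyai(3^(1/3)*a) + C3*airybi(3^(1/3)*a), a)


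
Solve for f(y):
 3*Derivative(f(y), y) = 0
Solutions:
 f(y) = C1


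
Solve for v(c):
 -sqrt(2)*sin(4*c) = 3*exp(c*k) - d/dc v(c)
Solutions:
 v(c) = C1 - sqrt(2)*cos(4*c)/4 + 3*exp(c*k)/k


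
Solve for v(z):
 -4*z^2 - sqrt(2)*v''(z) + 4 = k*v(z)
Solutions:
 v(z) = C1*exp(-2^(3/4)*z*sqrt(-k)/2) + C2*exp(2^(3/4)*z*sqrt(-k)/2) - 4*z^2/k + 4/k + 8*sqrt(2)/k^2


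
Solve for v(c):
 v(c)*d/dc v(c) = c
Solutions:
 v(c) = -sqrt(C1 + c^2)
 v(c) = sqrt(C1 + c^2)


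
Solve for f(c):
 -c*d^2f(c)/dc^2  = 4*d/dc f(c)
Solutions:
 f(c) = C1 + C2/c^3


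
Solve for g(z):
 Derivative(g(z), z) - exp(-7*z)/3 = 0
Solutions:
 g(z) = C1 - exp(-7*z)/21


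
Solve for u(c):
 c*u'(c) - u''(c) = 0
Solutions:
 u(c) = C1 + C2*erfi(sqrt(2)*c/2)


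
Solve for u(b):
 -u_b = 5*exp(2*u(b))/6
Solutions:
 u(b) = log(-1/(C1 - 5*b))/2 + log(3)/2
 u(b) = log(-sqrt(1/(C1 + 5*b))) + log(3)/2


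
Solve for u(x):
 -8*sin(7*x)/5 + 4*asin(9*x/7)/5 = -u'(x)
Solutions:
 u(x) = C1 - 4*x*asin(9*x/7)/5 - 4*sqrt(49 - 81*x^2)/45 - 8*cos(7*x)/35


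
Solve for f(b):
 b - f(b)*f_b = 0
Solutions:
 f(b) = -sqrt(C1 + b^2)
 f(b) = sqrt(C1 + b^2)


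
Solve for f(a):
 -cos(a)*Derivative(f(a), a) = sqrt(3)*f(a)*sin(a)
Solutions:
 f(a) = C1*cos(a)^(sqrt(3))


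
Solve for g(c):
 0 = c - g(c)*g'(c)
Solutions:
 g(c) = -sqrt(C1 + c^2)
 g(c) = sqrt(C1 + c^2)


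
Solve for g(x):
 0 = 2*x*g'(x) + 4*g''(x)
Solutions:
 g(x) = C1 + C2*erf(x/2)


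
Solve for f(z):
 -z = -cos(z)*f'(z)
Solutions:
 f(z) = C1 + Integral(z/cos(z), z)


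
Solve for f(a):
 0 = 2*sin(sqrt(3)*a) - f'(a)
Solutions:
 f(a) = C1 - 2*sqrt(3)*cos(sqrt(3)*a)/3


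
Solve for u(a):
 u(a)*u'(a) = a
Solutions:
 u(a) = -sqrt(C1 + a^2)
 u(a) = sqrt(C1 + a^2)


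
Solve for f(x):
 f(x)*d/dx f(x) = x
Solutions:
 f(x) = -sqrt(C1 + x^2)
 f(x) = sqrt(C1 + x^2)


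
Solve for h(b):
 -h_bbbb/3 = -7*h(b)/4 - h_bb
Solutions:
 h(b) = C1*exp(-sqrt(2)*b*sqrt(3 + sqrt(30))/2) + C2*exp(sqrt(2)*b*sqrt(3 + sqrt(30))/2) + C3*sin(sqrt(2)*b*sqrt(-3 + sqrt(30))/2) + C4*cos(sqrt(2)*b*sqrt(-3 + sqrt(30))/2)


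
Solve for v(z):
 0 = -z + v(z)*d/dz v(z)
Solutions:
 v(z) = -sqrt(C1 + z^2)
 v(z) = sqrt(C1 + z^2)


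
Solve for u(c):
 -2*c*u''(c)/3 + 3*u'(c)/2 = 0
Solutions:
 u(c) = C1 + C2*c^(13/4)


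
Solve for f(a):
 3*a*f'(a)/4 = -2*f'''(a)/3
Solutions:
 f(a) = C1 + Integral(C2*airyai(-3^(2/3)*a/2) + C3*airybi(-3^(2/3)*a/2), a)


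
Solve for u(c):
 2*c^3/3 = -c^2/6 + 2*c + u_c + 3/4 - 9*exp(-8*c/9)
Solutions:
 u(c) = C1 + c^4/6 + c^3/18 - c^2 - 3*c/4 - 81*exp(-8*c/9)/8


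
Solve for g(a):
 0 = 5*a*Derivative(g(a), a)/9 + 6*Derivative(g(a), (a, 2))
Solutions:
 g(a) = C1 + C2*erf(sqrt(15)*a/18)


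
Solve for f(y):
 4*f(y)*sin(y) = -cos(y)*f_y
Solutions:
 f(y) = C1*cos(y)^4


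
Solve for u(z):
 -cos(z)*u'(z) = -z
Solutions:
 u(z) = C1 + Integral(z/cos(z), z)


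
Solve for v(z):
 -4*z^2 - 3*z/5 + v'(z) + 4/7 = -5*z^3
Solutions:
 v(z) = C1 - 5*z^4/4 + 4*z^3/3 + 3*z^2/10 - 4*z/7


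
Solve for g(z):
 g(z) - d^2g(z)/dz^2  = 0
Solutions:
 g(z) = C1*exp(-z) + C2*exp(z)


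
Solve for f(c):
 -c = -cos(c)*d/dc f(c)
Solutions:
 f(c) = C1 + Integral(c/cos(c), c)


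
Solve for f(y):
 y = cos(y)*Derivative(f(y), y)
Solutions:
 f(y) = C1 + Integral(y/cos(y), y)


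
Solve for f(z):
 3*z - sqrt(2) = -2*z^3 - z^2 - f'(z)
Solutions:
 f(z) = C1 - z^4/2 - z^3/3 - 3*z^2/2 + sqrt(2)*z


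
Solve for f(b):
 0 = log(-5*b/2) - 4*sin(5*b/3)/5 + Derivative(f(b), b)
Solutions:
 f(b) = C1 - b*log(-b) - b*log(5) + b*log(2) + b - 12*cos(5*b/3)/25


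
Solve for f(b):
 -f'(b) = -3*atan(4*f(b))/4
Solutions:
 Integral(1/atan(4*_y), (_y, f(b))) = C1 + 3*b/4


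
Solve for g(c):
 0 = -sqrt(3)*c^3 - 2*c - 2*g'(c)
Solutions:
 g(c) = C1 - sqrt(3)*c^4/8 - c^2/2


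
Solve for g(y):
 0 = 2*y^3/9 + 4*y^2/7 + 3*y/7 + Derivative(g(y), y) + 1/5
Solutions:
 g(y) = C1 - y^4/18 - 4*y^3/21 - 3*y^2/14 - y/5


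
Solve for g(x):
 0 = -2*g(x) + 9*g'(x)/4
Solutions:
 g(x) = C1*exp(8*x/9)


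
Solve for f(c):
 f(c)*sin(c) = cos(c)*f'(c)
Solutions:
 f(c) = C1/cos(c)


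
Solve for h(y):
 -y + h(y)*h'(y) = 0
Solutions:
 h(y) = -sqrt(C1 + y^2)
 h(y) = sqrt(C1 + y^2)


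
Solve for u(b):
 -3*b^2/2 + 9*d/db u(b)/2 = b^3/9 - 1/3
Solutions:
 u(b) = C1 + b^4/162 + b^3/9 - 2*b/27


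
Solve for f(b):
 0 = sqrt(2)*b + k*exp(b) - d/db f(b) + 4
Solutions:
 f(b) = C1 + sqrt(2)*b^2/2 + 4*b + k*exp(b)


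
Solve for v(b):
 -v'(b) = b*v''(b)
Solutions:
 v(b) = C1 + C2*log(b)


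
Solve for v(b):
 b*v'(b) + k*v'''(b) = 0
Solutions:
 v(b) = C1 + Integral(C2*airyai(b*(-1/k)^(1/3)) + C3*airybi(b*(-1/k)^(1/3)), b)


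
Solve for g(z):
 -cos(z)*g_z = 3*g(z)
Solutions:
 g(z) = C1*(sin(z) - 1)^(3/2)/(sin(z) + 1)^(3/2)


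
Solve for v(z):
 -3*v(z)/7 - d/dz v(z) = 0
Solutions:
 v(z) = C1*exp(-3*z/7)


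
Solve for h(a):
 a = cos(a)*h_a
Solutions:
 h(a) = C1 + Integral(a/cos(a), a)


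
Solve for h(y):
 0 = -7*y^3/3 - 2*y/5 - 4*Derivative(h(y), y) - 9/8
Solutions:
 h(y) = C1 - 7*y^4/48 - y^2/20 - 9*y/32


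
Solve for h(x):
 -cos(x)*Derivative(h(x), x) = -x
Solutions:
 h(x) = C1 + Integral(x/cos(x), x)


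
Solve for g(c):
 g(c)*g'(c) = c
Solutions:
 g(c) = -sqrt(C1 + c^2)
 g(c) = sqrt(C1 + c^2)


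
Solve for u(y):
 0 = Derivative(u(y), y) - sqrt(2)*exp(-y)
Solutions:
 u(y) = C1 - sqrt(2)*exp(-y)


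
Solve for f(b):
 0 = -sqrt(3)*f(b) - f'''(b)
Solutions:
 f(b) = C3*exp(-3^(1/6)*b) + (C1*sin(3^(2/3)*b/2) + C2*cos(3^(2/3)*b/2))*exp(3^(1/6)*b/2)


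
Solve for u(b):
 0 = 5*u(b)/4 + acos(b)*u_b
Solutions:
 u(b) = C1*exp(-5*Integral(1/acos(b), b)/4)


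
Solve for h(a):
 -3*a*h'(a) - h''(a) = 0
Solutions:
 h(a) = C1 + C2*erf(sqrt(6)*a/2)


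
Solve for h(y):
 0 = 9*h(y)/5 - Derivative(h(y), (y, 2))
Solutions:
 h(y) = C1*exp(-3*sqrt(5)*y/5) + C2*exp(3*sqrt(5)*y/5)


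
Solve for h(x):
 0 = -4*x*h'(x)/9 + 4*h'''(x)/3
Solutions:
 h(x) = C1 + Integral(C2*airyai(3^(2/3)*x/3) + C3*airybi(3^(2/3)*x/3), x)


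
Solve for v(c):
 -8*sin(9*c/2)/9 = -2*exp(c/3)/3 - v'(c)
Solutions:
 v(c) = C1 - 2*exp(c/3) - 16*cos(9*c/2)/81


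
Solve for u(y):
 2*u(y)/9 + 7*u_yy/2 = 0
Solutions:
 u(y) = C1*sin(2*sqrt(7)*y/21) + C2*cos(2*sqrt(7)*y/21)


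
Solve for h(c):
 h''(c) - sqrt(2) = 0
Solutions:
 h(c) = C1 + C2*c + sqrt(2)*c^2/2


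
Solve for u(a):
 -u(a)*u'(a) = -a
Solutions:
 u(a) = -sqrt(C1 + a^2)
 u(a) = sqrt(C1 + a^2)


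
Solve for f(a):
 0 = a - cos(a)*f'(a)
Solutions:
 f(a) = C1 + Integral(a/cos(a), a)


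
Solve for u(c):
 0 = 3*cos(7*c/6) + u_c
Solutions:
 u(c) = C1 - 18*sin(7*c/6)/7


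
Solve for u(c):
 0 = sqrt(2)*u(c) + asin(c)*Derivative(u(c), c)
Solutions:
 u(c) = C1*exp(-sqrt(2)*Integral(1/asin(c), c))


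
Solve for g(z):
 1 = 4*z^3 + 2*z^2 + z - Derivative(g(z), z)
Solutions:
 g(z) = C1 + z^4 + 2*z^3/3 + z^2/2 - z


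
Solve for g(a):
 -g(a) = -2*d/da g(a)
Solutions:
 g(a) = C1*exp(a/2)


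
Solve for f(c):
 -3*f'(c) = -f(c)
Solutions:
 f(c) = C1*exp(c/3)


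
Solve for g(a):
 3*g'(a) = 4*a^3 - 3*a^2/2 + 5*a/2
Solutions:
 g(a) = C1 + a^4/3 - a^3/6 + 5*a^2/12


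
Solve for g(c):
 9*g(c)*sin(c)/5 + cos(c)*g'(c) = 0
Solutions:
 g(c) = C1*cos(c)^(9/5)


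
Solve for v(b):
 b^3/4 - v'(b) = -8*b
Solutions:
 v(b) = C1 + b^4/16 + 4*b^2


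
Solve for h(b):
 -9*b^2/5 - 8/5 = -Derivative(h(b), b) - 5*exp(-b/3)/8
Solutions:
 h(b) = C1 + 3*b^3/5 + 8*b/5 + 15*exp(-b/3)/8


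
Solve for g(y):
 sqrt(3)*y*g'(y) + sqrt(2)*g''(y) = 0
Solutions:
 g(y) = C1 + C2*erf(6^(1/4)*y/2)


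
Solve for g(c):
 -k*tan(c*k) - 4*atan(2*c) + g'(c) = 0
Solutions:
 g(c) = C1 + 4*c*atan(2*c) + k*Piecewise((-log(cos(c*k))/k, Ne(k, 0)), (0, True)) - log(4*c^2 + 1)


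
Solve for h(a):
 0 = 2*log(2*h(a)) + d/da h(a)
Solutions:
 Integral(1/(log(_y) + log(2)), (_y, h(a)))/2 = C1 - a


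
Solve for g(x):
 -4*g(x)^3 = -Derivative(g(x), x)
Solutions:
 g(x) = -sqrt(2)*sqrt(-1/(C1 + 4*x))/2
 g(x) = sqrt(2)*sqrt(-1/(C1 + 4*x))/2


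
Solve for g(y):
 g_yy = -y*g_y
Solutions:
 g(y) = C1 + C2*erf(sqrt(2)*y/2)


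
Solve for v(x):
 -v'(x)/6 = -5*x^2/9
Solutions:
 v(x) = C1 + 10*x^3/9


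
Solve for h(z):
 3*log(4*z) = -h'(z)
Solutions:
 h(z) = C1 - 3*z*log(z) - z*log(64) + 3*z


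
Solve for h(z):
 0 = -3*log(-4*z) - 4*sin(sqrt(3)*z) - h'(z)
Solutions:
 h(z) = C1 - 3*z*log(-z) - 6*z*log(2) + 3*z + 4*sqrt(3)*cos(sqrt(3)*z)/3


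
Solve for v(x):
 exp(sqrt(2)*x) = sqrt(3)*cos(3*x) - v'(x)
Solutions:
 v(x) = C1 - sqrt(2)*exp(sqrt(2)*x)/2 + sqrt(3)*sin(3*x)/3


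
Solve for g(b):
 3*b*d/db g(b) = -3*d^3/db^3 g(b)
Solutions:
 g(b) = C1 + Integral(C2*airyai(-b) + C3*airybi(-b), b)


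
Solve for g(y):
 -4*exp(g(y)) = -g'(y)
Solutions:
 g(y) = log(-1/(C1 + 4*y))


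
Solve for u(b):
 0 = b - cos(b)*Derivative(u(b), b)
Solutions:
 u(b) = C1 + Integral(b/cos(b), b)


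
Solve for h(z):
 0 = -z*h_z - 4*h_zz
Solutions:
 h(z) = C1 + C2*erf(sqrt(2)*z/4)


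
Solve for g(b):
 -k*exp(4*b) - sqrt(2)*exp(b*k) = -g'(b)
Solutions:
 g(b) = C1 + k*exp(4*b)/4 + sqrt(2)*exp(b*k)/k


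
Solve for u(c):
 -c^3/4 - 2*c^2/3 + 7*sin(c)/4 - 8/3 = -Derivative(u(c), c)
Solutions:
 u(c) = C1 + c^4/16 + 2*c^3/9 + 8*c/3 + 7*cos(c)/4


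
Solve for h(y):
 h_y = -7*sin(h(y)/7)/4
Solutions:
 7*y/4 + 7*log(cos(h(y)/7) - 1)/2 - 7*log(cos(h(y)/7) + 1)/2 = C1


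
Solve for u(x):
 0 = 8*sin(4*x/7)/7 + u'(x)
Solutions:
 u(x) = C1 + 2*cos(4*x/7)


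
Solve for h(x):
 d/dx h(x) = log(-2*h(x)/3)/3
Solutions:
 -3*Integral(1/(log(-_y) - log(3) + log(2)), (_y, h(x))) = C1 - x


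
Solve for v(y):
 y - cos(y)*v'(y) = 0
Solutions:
 v(y) = C1 + Integral(y/cos(y), y)


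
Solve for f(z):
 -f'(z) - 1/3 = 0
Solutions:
 f(z) = C1 - z/3


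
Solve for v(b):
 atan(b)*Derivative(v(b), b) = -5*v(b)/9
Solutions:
 v(b) = C1*exp(-5*Integral(1/atan(b), b)/9)


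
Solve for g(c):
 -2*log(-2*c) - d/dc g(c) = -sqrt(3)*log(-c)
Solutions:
 g(c) = C1 + c*(-2 + sqrt(3))*log(-c) + c*(-sqrt(3) - 2*log(2) + 2)


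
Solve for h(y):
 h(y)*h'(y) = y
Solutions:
 h(y) = -sqrt(C1 + y^2)
 h(y) = sqrt(C1 + y^2)


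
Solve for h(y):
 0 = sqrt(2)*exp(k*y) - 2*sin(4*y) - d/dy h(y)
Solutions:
 h(y) = C1 + cos(4*y)/2 + sqrt(2)*exp(k*y)/k


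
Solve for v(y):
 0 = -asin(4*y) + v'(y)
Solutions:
 v(y) = C1 + y*asin(4*y) + sqrt(1 - 16*y^2)/4


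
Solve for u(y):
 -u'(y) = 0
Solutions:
 u(y) = C1


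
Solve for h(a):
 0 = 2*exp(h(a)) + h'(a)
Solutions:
 h(a) = log(1/(C1 + 2*a))


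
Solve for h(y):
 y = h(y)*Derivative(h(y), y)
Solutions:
 h(y) = -sqrt(C1 + y^2)
 h(y) = sqrt(C1 + y^2)


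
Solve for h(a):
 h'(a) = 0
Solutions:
 h(a) = C1


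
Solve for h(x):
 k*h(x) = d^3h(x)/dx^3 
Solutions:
 h(x) = C1*exp(k^(1/3)*x) + C2*exp(k^(1/3)*x*(-1 + sqrt(3)*I)/2) + C3*exp(-k^(1/3)*x*(1 + sqrt(3)*I)/2)


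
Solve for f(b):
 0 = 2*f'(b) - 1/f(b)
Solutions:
 f(b) = -sqrt(C1 + b)
 f(b) = sqrt(C1 + b)


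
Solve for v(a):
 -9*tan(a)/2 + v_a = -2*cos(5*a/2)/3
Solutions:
 v(a) = C1 - 9*log(cos(a))/2 - 4*sin(5*a/2)/15


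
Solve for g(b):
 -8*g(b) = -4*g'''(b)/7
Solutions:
 g(b) = C3*exp(14^(1/3)*b) + (C1*sin(14^(1/3)*sqrt(3)*b/2) + C2*cos(14^(1/3)*sqrt(3)*b/2))*exp(-14^(1/3)*b/2)


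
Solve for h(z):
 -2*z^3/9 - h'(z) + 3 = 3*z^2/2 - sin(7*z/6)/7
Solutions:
 h(z) = C1 - z^4/18 - z^3/2 + 3*z - 6*cos(7*z/6)/49


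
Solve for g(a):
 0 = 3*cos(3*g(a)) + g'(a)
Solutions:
 g(a) = -asin((C1 + exp(18*a))/(C1 - exp(18*a)))/3 + pi/3
 g(a) = asin((C1 + exp(18*a))/(C1 - exp(18*a)))/3


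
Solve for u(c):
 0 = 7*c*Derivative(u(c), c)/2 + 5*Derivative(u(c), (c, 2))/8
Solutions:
 u(c) = C1 + C2*erf(sqrt(70)*c/5)


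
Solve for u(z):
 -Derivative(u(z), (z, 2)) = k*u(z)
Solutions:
 u(z) = C1*exp(-z*sqrt(-k)) + C2*exp(z*sqrt(-k))


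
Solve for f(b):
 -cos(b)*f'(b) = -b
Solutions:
 f(b) = C1 + Integral(b/cos(b), b)


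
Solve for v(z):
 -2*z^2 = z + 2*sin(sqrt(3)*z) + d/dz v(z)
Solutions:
 v(z) = C1 - 2*z^3/3 - z^2/2 + 2*sqrt(3)*cos(sqrt(3)*z)/3


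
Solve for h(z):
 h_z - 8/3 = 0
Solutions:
 h(z) = C1 + 8*z/3


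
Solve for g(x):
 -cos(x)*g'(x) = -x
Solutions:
 g(x) = C1 + Integral(x/cos(x), x)


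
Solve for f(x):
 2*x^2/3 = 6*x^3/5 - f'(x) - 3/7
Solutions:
 f(x) = C1 + 3*x^4/10 - 2*x^3/9 - 3*x/7


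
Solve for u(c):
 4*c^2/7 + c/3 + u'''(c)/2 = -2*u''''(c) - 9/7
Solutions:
 u(c) = C1 + C2*c + C3*c^2 + C4*exp(-c/4) - 2*c^5/105 + 89*c^4/252 - 383*c^3/63


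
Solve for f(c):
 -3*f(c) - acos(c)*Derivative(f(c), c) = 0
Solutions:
 f(c) = C1*exp(-3*Integral(1/acos(c), c))


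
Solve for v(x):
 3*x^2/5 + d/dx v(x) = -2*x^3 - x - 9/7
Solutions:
 v(x) = C1 - x^4/2 - x^3/5 - x^2/2 - 9*x/7


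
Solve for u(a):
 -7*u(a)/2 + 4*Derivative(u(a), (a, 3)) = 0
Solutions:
 u(a) = C3*exp(7^(1/3)*a/2) + (C1*sin(sqrt(3)*7^(1/3)*a/4) + C2*cos(sqrt(3)*7^(1/3)*a/4))*exp(-7^(1/3)*a/4)


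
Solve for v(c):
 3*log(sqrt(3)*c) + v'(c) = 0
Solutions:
 v(c) = C1 - 3*c*log(c) - 3*c*log(3)/2 + 3*c


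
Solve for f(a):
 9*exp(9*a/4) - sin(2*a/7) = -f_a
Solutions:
 f(a) = C1 - 4*exp(9*a/4) - 7*cos(2*a/7)/2


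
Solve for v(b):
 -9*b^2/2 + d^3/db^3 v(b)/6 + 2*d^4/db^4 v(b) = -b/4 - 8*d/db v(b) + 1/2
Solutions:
 v(b) = C1 + C2*exp(b*(-2 + (432*sqrt(46657) + 93313)^(-1/3) + (432*sqrt(46657) + 93313)^(1/3))/72)*sin(sqrt(3)*b*(-(432*sqrt(46657) + 93313)^(1/3) + (432*sqrt(46657) + 93313)^(-1/3))/72) + C3*exp(b*(-2 + (432*sqrt(46657) + 93313)^(-1/3) + (432*sqrt(46657) + 93313)^(1/3))/72)*cos(sqrt(3)*b*(-(432*sqrt(46657) + 93313)^(1/3) + (432*sqrt(46657) + 93313)^(-1/3))/72) + C4*exp(-b*((432*sqrt(46657) + 93313)^(-1/3) + 1 + (432*sqrt(46657) + 93313)^(1/3))/36) + 3*b^3/16 - b^2/64 + 5*b/128


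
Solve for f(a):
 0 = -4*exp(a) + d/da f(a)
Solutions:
 f(a) = C1 + 4*exp(a)


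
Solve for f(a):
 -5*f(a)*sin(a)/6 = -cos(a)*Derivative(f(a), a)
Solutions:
 f(a) = C1/cos(a)^(5/6)


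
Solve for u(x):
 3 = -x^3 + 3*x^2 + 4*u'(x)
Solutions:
 u(x) = C1 + x^4/16 - x^3/4 + 3*x/4


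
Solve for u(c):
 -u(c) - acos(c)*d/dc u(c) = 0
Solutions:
 u(c) = C1*exp(-Integral(1/acos(c), c))


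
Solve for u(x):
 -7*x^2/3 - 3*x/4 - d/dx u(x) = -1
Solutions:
 u(x) = C1 - 7*x^3/9 - 3*x^2/8 + x


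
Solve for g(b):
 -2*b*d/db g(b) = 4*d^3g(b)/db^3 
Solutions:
 g(b) = C1 + Integral(C2*airyai(-2^(2/3)*b/2) + C3*airybi(-2^(2/3)*b/2), b)


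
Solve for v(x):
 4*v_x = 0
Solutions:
 v(x) = C1


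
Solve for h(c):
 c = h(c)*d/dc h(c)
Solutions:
 h(c) = -sqrt(C1 + c^2)
 h(c) = sqrt(C1 + c^2)


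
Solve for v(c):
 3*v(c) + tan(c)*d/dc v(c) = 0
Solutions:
 v(c) = C1/sin(c)^3


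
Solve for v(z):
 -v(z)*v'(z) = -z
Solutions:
 v(z) = -sqrt(C1 + z^2)
 v(z) = sqrt(C1 + z^2)


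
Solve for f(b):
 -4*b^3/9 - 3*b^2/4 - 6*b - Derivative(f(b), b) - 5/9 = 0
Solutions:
 f(b) = C1 - b^4/9 - b^3/4 - 3*b^2 - 5*b/9


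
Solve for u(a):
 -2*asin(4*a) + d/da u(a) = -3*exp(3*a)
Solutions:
 u(a) = C1 + 2*a*asin(4*a) + sqrt(1 - 16*a^2)/2 - exp(3*a)


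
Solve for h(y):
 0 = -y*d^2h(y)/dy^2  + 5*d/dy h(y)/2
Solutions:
 h(y) = C1 + C2*y^(7/2)


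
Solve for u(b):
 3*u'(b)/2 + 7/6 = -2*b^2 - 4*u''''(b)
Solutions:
 u(b) = C1 + C4*exp(-3^(1/3)*b/2) - 4*b^3/9 - 7*b/9 + (C2*sin(3^(5/6)*b/4) + C3*cos(3^(5/6)*b/4))*exp(3^(1/3)*b/4)


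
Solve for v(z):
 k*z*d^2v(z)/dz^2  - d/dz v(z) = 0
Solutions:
 v(z) = C1 + z^(((re(k) + 1)*re(k) + im(k)^2)/(re(k)^2 + im(k)^2))*(C2*sin(log(z)*Abs(im(k))/(re(k)^2 + im(k)^2)) + C3*cos(log(z)*im(k)/(re(k)^2 + im(k)^2)))


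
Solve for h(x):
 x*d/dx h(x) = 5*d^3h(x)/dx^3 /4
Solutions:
 h(x) = C1 + Integral(C2*airyai(10^(2/3)*x/5) + C3*airybi(10^(2/3)*x/5), x)


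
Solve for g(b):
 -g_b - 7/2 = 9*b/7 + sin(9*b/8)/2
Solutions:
 g(b) = C1 - 9*b^2/14 - 7*b/2 + 4*cos(9*b/8)/9


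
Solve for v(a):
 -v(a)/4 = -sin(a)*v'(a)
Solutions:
 v(a) = C1*(cos(a) - 1)^(1/8)/(cos(a) + 1)^(1/8)


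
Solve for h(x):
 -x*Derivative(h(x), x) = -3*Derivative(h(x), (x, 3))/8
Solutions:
 h(x) = C1 + Integral(C2*airyai(2*3^(2/3)*x/3) + C3*airybi(2*3^(2/3)*x/3), x)


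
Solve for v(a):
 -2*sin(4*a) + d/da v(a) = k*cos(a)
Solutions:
 v(a) = C1 + k*sin(a) - cos(4*a)/2


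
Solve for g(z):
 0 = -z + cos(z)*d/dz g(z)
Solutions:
 g(z) = C1 + Integral(z/cos(z), z)


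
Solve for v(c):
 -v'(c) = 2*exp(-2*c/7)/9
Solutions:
 v(c) = C1 + 7*exp(-2*c/7)/9


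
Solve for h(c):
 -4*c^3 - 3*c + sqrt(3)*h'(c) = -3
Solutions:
 h(c) = C1 + sqrt(3)*c^4/3 + sqrt(3)*c^2/2 - sqrt(3)*c


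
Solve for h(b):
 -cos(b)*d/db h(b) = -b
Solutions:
 h(b) = C1 + Integral(b/cos(b), b)


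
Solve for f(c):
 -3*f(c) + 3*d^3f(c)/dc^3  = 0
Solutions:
 f(c) = C3*exp(c) + (C1*sin(sqrt(3)*c/2) + C2*cos(sqrt(3)*c/2))*exp(-c/2)


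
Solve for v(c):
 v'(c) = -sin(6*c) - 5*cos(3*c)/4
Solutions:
 v(c) = C1 - 5*sin(3*c)/12 + cos(6*c)/6


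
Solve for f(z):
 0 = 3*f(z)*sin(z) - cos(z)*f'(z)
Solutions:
 f(z) = C1/cos(z)^3


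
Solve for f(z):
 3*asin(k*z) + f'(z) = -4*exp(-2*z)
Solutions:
 f(z) = C1 - Piecewise((3*z*asin(k*z) - 2*exp(-2*z) + 3*sqrt(-k^2*z^2 + 1)/k, Ne(k, 0)), (-2*exp(-2*z), True))


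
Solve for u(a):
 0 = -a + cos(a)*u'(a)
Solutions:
 u(a) = C1 + Integral(a/cos(a), a)


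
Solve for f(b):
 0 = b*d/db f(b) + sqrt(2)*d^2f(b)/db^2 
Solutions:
 f(b) = C1 + C2*erf(2^(1/4)*b/2)


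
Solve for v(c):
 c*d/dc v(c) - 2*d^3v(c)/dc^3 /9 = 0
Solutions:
 v(c) = C1 + Integral(C2*airyai(6^(2/3)*c/2) + C3*airybi(6^(2/3)*c/2), c)


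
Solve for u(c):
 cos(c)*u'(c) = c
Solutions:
 u(c) = C1 + Integral(c/cos(c), c)


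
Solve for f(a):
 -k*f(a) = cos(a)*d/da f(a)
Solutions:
 f(a) = C1*exp(k*(log(sin(a) - 1) - log(sin(a) + 1))/2)


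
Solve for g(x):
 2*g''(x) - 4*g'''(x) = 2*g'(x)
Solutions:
 g(x) = C1 + (C2*sin(sqrt(7)*x/4) + C3*cos(sqrt(7)*x/4))*exp(x/4)


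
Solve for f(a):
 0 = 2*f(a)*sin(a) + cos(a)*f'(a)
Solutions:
 f(a) = C1*cos(a)^2


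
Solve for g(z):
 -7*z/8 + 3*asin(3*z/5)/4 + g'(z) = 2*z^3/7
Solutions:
 g(z) = C1 + z^4/14 + 7*z^2/16 - 3*z*asin(3*z/5)/4 - sqrt(25 - 9*z^2)/4


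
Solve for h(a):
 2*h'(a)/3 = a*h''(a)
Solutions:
 h(a) = C1 + C2*a^(5/3)


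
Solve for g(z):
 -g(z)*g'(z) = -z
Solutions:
 g(z) = -sqrt(C1 + z^2)
 g(z) = sqrt(C1 + z^2)


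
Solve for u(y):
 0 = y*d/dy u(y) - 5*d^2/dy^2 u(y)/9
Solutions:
 u(y) = C1 + C2*erfi(3*sqrt(10)*y/10)


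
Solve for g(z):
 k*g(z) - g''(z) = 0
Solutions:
 g(z) = C1*exp(-sqrt(k)*z) + C2*exp(sqrt(k)*z)


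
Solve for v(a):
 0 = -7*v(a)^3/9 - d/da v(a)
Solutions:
 v(a) = -3*sqrt(2)*sqrt(-1/(C1 - 7*a))/2
 v(a) = 3*sqrt(2)*sqrt(-1/(C1 - 7*a))/2


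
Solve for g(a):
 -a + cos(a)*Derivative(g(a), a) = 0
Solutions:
 g(a) = C1 + Integral(a/cos(a), a)


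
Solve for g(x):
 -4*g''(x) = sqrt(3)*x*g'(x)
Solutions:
 g(x) = C1 + C2*erf(sqrt(2)*3^(1/4)*x/4)


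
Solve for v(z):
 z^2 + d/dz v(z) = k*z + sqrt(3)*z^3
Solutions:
 v(z) = C1 + k*z^2/2 + sqrt(3)*z^4/4 - z^3/3


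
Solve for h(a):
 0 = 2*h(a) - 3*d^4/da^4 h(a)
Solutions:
 h(a) = C1*exp(-2^(1/4)*3^(3/4)*a/3) + C2*exp(2^(1/4)*3^(3/4)*a/3) + C3*sin(2^(1/4)*3^(3/4)*a/3) + C4*cos(2^(1/4)*3^(3/4)*a/3)


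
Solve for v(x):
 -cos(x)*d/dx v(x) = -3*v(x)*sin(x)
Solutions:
 v(x) = C1/cos(x)^3


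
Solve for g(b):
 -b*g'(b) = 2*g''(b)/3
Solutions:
 g(b) = C1 + C2*erf(sqrt(3)*b/2)


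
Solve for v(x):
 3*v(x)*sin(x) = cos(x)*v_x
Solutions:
 v(x) = C1/cos(x)^3


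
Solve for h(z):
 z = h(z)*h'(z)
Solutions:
 h(z) = -sqrt(C1 + z^2)
 h(z) = sqrt(C1 + z^2)


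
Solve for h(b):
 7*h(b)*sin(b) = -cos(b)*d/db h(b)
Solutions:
 h(b) = C1*cos(b)^7


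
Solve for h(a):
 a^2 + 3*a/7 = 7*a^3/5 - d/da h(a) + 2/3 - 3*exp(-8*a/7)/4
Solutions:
 h(a) = C1 + 7*a^4/20 - a^3/3 - 3*a^2/14 + 2*a/3 + 21*exp(-8*a/7)/32


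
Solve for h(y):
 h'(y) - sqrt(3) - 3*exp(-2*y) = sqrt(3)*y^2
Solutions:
 h(y) = C1 + sqrt(3)*y^3/3 + sqrt(3)*y - 3*exp(-2*y)/2


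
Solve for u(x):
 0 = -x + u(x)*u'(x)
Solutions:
 u(x) = -sqrt(C1 + x^2)
 u(x) = sqrt(C1 + x^2)


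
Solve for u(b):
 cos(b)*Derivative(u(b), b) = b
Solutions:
 u(b) = C1 + Integral(b/cos(b), b)


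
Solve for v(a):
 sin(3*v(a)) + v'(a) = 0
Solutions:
 v(a) = -acos((-C1 - exp(6*a))/(C1 - exp(6*a)))/3 + 2*pi/3
 v(a) = acos((-C1 - exp(6*a))/(C1 - exp(6*a)))/3


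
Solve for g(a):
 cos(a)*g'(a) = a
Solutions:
 g(a) = C1 + Integral(a/cos(a), a)


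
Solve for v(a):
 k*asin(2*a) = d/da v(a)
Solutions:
 v(a) = C1 + k*(a*asin(2*a) + sqrt(1 - 4*a^2)/2)


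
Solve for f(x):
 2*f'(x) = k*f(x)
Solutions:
 f(x) = C1*exp(k*x/2)


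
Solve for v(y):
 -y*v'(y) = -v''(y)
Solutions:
 v(y) = C1 + C2*erfi(sqrt(2)*y/2)


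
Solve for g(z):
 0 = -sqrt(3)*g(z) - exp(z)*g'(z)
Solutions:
 g(z) = C1*exp(sqrt(3)*exp(-z))


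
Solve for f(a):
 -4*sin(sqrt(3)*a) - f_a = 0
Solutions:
 f(a) = C1 + 4*sqrt(3)*cos(sqrt(3)*a)/3


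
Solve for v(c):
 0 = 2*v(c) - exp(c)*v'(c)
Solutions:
 v(c) = C1*exp(-2*exp(-c))


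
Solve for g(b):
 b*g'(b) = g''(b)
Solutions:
 g(b) = C1 + C2*erfi(sqrt(2)*b/2)
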